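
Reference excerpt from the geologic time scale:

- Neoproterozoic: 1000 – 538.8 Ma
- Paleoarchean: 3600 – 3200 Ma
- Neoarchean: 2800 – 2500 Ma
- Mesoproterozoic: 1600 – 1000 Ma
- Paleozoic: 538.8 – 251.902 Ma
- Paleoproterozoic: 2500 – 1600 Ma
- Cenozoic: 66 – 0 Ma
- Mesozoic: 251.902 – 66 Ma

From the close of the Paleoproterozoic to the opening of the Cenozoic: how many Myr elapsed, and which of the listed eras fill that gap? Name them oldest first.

End of Paleoproterozoic = 1600 Ma; start of Cenozoic = 66 Ma.
Gap = 1600 − 66 = 1534 Myr.
Eras wholly inside 1600–66 Ma: Mesoproterozoic (1600–1000), Neoproterozoic (1000–538.8), Paleozoic (538.8–251.902), Mesozoic (251.902–66).

1534 million years; Mesoproterozoic, Neoproterozoic, Paleozoic, Mesozoic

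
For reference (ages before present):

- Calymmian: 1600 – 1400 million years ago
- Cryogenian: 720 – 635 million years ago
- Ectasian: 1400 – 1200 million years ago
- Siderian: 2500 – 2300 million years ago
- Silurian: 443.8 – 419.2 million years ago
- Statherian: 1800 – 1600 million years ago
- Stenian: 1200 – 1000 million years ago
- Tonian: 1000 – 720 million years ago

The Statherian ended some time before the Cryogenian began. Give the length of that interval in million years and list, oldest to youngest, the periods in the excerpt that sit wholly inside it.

880 million years; Calymmian, Ectasian, Stenian, Tonian

End of Statherian = 1600 Ma; start of Cryogenian = 720 Ma.
Gap = 1600 − 720 = 880 Myr.
Periods wholly inside 1600–720 Ma: Calymmian (1600–1400), Ectasian (1400–1200), Stenian (1200–1000), Tonian (1000–720).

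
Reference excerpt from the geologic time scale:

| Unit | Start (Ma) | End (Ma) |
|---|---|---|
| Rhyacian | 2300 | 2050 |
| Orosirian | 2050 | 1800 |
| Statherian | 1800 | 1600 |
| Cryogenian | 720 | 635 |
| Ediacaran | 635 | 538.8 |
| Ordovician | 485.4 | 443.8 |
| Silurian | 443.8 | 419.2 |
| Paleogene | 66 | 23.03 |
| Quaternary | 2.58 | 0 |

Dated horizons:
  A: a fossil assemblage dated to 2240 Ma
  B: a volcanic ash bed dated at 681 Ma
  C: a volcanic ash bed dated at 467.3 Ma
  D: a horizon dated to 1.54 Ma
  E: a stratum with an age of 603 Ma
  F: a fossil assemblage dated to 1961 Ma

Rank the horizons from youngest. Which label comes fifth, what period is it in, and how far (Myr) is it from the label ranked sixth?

Sorted youngest-first by Ma: D (1.54), C (467.3), E (603), B (681), F (1961), A (2240).
The fifth youngest is F at 1961 Ma, which lies in 2050–1800 Ma: the Orosirian.
The sixth youngest is A at 2240 Ma; separation = |1961 − 2240| = 279 Myr.

F, in the Orosirian; 279 million years to A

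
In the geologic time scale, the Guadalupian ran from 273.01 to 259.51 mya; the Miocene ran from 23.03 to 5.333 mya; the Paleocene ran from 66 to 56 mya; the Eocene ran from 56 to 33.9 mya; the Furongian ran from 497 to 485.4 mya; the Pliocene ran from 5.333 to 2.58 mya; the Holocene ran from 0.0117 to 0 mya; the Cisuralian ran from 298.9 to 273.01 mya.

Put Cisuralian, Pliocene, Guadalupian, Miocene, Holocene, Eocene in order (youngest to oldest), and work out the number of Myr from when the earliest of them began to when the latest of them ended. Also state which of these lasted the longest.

Start ages (Ma): Cisuralian 298.9, Guadalupian 273.01, Eocene 56, Miocene 23.03, Pliocene 5.333, Holocene 0.0117.
Ordered youngest to oldest: Holocene, Pliocene, Miocene, Eocene, Guadalupian, Cisuralian.
Span = 298.9 − 0 = 298.9 Myr.
Durations: Cisuralian 25.89, Pliocene 2.753, Guadalupian 13.5, Holocene 0.0117, Eocene 22.1, Miocene 17.697 → longest is Cisuralian (25.89 Myr).

Holocene → Pliocene → Miocene → Eocene → Guadalupian → Cisuralian; total span 298.9 Myr; longest is Cisuralian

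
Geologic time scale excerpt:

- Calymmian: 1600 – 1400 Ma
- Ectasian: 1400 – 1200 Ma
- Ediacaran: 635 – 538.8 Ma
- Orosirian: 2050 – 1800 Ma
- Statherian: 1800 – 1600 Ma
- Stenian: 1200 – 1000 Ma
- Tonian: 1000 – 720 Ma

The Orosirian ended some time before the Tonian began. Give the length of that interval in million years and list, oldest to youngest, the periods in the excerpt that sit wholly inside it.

The Orosirian closes at 1800 Ma and the Tonian opens at 1000 Ma, so the interval is 1800 − 1000 = 800 Myr.
A period fits inside if it starts at or after 1800 Ma and ends at or before 1000 Ma; oldest first that gives Statherian, Calymmian, Ectasian, Stenian.

800 million years; Statherian, Calymmian, Ectasian, Stenian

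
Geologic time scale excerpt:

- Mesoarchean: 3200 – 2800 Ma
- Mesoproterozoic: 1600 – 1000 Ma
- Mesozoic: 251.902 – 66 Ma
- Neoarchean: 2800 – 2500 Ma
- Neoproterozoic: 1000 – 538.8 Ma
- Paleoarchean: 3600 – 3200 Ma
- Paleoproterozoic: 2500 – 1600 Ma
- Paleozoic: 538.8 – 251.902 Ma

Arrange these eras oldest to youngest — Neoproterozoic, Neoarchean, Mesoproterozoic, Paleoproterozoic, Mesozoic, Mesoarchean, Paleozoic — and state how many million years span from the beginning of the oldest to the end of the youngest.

Start ages (Ma): Mesoarchean 3200, Neoarchean 2800, Paleoproterozoic 2500, Mesoproterozoic 1600, Neoproterozoic 1000, Paleozoic 538.8, Mesozoic 251.902.
Ordered oldest to youngest: Mesoarchean, Neoarchean, Paleoproterozoic, Mesoproterozoic, Neoproterozoic, Paleozoic, Mesozoic.
Span = 3200 − 66 = 3134 Myr.

Mesoarchean, Neoarchean, Paleoproterozoic, Mesoproterozoic, Neoproterozoic, Paleozoic, Mesozoic; total span 3134 Myr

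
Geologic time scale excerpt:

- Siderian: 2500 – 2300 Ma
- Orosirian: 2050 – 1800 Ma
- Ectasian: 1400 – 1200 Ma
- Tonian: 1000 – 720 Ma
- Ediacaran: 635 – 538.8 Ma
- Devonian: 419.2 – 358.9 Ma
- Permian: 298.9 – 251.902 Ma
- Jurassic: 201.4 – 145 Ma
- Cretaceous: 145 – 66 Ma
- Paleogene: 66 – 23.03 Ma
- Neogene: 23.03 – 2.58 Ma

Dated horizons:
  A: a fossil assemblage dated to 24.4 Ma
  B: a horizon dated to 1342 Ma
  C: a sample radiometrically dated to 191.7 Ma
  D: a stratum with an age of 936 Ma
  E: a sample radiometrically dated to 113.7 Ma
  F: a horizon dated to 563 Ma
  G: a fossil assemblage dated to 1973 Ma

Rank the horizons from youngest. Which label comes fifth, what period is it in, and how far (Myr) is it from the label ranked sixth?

D, in the Tonian; 406 million years to B

Sorted youngest-first by Ma: A (24.4), E (113.7), C (191.7), F (563), D (936), B (1342), G (1973).
The fifth youngest is D at 936 Ma, which lies in 1000–720 Ma: the Tonian.
The sixth youngest is B at 1342 Ma; separation = |936 − 1342| = 406 Myr.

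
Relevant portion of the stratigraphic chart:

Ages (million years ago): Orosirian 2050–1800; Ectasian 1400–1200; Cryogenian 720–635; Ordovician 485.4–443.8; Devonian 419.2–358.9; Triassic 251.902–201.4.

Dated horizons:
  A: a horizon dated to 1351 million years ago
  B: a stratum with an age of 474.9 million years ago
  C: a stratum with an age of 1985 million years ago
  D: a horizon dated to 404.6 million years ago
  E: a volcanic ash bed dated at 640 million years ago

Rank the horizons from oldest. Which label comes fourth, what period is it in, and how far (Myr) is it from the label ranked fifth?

Sorted oldest-first by Ma: C (1985), A (1351), E (640), B (474.9), D (404.6).
The fourth oldest is B at 474.9 Ma, which lies in 485.4–443.8 Ma: the Ordovician.
The fifth oldest is D at 404.6 Ma; separation = |474.9 − 404.6| = 70.3 Myr.

B, in the Ordovician; 70.3 million years to D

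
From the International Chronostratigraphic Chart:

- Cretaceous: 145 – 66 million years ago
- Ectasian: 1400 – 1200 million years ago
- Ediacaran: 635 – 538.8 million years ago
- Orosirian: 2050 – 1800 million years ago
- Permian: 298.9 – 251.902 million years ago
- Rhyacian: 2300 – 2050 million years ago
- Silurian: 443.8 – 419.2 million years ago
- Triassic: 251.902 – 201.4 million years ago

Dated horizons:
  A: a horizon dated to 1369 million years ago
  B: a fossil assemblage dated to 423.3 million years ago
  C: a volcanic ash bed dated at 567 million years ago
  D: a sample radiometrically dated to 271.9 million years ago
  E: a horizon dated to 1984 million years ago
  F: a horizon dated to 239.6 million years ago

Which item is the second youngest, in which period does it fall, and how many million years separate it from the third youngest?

D, in the Permian; 151.4 million years to B

Smaller Ma means younger, so youngest first: F 239.6 < D 271.9 < B 423.3 < C 567 < A 1369 < E 1984.
Counting 2 along gives D (271.9 Ma); the excerpt puts that inside the Permian, 298.9–251.902 Ma.
Next in line is B (423.3 Ma), and 423.3 − 271.9 = 151.4 Myr.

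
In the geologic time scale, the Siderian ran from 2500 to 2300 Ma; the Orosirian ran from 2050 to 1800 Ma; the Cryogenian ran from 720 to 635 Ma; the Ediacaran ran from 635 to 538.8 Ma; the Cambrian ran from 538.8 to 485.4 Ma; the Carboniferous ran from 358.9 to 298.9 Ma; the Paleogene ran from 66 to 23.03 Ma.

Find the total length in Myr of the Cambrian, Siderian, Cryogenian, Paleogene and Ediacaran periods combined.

477.57 million years

Each duration: Cambrian = 53.4; Siderian = 200; Cryogenian = 85; Paleogene = 42.97; Ediacaran = 96.2.
Sum: 53.4 + 200 + 85 + 42.97 + 96.2 = 477.57 Myr.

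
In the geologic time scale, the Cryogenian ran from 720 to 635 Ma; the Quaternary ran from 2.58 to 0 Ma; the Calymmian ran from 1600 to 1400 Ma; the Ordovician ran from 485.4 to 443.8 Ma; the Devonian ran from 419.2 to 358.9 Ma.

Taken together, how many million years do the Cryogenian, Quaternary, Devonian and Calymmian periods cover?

347.88 million years

Duration is start − end for each: (720 − 635) + (2.58 − 0) + (419.2 − 358.9) + (1600 − 1400).
That is 85 + 2.58 + 60.3 + 200, which totals 347.88 million years.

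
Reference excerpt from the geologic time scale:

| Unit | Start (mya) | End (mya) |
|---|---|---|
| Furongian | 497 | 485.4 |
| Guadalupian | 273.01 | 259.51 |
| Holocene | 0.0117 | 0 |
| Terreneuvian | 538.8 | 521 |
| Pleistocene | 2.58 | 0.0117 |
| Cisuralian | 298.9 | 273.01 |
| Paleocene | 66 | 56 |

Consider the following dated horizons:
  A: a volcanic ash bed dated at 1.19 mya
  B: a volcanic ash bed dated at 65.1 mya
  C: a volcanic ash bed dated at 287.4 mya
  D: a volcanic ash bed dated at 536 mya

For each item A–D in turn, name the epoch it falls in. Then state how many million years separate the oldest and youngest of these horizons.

A — Pleistocene; B — Paleocene; C — Cisuralian; D — Terreneuvian; span 534.81 million years

A: 1.19 Ma lies in 2.58–0.0117 Ma, so Pleistocene.
B: 65.1 Ma lies in 66–56 Ma, so Paleocene.
C: 287.4 Ma lies in 298.9–273.01 Ma, so Cisuralian.
D: 536 Ma lies in 538.8–521 Ma, so Terreneuvian.
Oldest = 536 Ma, youngest = 1.19 Ma → span 534.81 Myr.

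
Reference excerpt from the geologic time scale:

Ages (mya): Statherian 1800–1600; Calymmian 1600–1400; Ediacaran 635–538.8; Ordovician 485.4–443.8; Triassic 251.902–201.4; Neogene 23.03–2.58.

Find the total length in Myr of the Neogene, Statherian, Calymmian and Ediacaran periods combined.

Duration is start − end for each: (23.03 − 2.58) + (1800 − 1600) + (1600 − 1400) + (635 − 538.8).
That is 20.45 + 200 + 200 + 96.2, which totals 516.65 million years.

516.65 million years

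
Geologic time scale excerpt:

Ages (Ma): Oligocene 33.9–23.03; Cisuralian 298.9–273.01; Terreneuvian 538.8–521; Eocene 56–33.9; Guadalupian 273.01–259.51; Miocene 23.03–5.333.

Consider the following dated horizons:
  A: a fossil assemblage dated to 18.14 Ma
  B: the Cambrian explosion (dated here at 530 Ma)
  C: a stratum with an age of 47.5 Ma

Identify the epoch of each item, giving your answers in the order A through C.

Match each age against the start–end ranges in the excerpt: A = 18.14 Ma → Miocene (23.03–5.333); B = 530 Ma → Terreneuvian (538.8–521); C = 47.5 Ma → Eocene (56–33.9).

A — Miocene; B — Terreneuvian; C — Eocene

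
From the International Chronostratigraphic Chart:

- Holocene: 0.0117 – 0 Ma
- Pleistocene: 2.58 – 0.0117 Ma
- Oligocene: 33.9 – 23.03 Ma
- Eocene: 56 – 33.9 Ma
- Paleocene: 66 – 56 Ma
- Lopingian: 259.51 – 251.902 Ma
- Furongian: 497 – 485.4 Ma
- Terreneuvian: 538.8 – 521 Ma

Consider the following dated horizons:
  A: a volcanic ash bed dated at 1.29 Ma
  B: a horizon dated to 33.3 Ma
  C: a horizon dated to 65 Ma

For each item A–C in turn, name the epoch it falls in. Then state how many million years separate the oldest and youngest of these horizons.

Match each age against the start–end ranges in the excerpt: A = 1.29 Ma → Pleistocene (2.58–0.0117); B = 33.3 Ma → Oligocene (33.9–23.03); C = 65 Ma → Paleocene (66–56).
The largest age is 65 Ma and the smallest is 1.29 Ma; their difference is 63.71 Myr.

A — Pleistocene; B — Oligocene; C — Paleocene; span 63.71 million years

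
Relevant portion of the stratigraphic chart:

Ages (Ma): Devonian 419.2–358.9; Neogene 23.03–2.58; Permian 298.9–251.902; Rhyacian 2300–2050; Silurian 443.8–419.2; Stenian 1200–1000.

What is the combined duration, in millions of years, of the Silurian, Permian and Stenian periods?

Each duration: Silurian = 24.6; Permian = 46.998; Stenian = 200.
Sum: 24.6 + 46.998 + 200 = 271.598 Myr.

271.598 million years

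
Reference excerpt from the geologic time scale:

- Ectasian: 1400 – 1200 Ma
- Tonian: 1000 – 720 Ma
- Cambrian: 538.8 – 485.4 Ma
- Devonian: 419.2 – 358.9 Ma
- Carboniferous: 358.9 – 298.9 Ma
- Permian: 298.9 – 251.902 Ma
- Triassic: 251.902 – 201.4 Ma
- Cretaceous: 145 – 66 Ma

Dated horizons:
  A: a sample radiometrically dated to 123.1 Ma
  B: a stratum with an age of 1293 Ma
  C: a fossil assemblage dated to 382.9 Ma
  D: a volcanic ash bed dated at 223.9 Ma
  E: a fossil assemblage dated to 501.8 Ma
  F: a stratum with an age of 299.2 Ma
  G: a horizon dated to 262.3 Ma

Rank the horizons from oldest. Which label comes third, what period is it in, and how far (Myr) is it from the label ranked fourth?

C, in the Devonian; 83.7 million years to F

Larger Ma means older, so oldest first: B 1293 > E 501.8 > C 382.9 > F 299.2 > G 262.3 > D 223.9 > A 123.1.
Counting 3 along gives C (382.9 Ma); the excerpt puts that inside the Devonian, 419.2–358.9 Ma.
Next in line is F (299.2 Ma), and 382.9 − 299.2 = 83.7 Myr.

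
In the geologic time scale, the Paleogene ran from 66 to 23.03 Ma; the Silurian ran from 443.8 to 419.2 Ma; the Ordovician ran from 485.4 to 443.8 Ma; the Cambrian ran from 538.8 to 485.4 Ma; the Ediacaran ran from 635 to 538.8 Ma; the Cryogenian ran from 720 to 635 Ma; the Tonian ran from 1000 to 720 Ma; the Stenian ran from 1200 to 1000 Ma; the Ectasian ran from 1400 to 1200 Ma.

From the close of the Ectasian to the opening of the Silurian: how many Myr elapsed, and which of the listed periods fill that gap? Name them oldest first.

The Ectasian closes at 1200 Ma and the Silurian opens at 443.8 Ma, so the interval is 1200 − 443.8 = 756.2 Myr.
A period fits inside if it starts at or after 1200 Ma and ends at or before 443.8 Ma; oldest first that gives Stenian, Tonian, Cryogenian, Ediacaran, Cambrian, Ordovician.

756.2 million years; Stenian, Tonian, Cryogenian, Ediacaran, Cambrian, Ordovician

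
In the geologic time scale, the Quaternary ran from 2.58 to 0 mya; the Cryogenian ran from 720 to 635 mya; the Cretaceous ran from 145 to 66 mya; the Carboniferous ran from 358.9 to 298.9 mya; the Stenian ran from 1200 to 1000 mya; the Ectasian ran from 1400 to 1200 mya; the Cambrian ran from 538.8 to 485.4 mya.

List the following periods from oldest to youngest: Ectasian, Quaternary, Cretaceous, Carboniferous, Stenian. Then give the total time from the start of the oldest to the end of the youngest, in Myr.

From the excerpt: Ectasian 1400–1200; Quaternary 2.58–0; Cretaceous 145–66; Carboniferous 358.9–298.9; Stenian 1200–1000 (Ma).
Larger Ma is earlier, so the oldest is Ectasian and the youngest is Quaternary; oldest to youngest: Ectasian, Stenian, Carboniferous, Cretaceous, Quaternary.
Oldest start 1400 minus youngest end 0 gives 1400 Myr overall.

Ectasian, Stenian, Carboniferous, Cretaceous, Quaternary; total span 1400 Myr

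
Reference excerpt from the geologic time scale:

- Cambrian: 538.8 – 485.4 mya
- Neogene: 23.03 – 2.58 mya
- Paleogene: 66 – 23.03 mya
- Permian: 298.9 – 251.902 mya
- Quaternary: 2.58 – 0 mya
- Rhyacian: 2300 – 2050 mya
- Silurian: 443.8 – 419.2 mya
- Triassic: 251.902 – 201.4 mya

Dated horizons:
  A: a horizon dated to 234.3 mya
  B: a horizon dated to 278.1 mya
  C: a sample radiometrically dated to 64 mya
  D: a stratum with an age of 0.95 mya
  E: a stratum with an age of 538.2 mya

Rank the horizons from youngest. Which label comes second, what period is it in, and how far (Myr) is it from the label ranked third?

C, in the Paleogene; 170.3 million years to A

Sorted youngest-first by Ma: D (0.95), C (64), A (234.3), B (278.1), E (538.2).
The second youngest is C at 64 Ma, which lies in 66–23.03 Ma: the Paleogene.
The third youngest is A at 234.3 Ma; separation = |64 − 234.3| = 170.3 Myr.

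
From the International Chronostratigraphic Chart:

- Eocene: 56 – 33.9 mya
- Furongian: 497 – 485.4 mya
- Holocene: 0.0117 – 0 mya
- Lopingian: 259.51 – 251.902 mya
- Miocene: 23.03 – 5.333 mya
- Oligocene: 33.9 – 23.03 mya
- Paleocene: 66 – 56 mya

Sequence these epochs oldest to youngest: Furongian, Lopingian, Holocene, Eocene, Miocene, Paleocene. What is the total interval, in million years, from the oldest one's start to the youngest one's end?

Start ages (Ma): Furongian 497, Lopingian 259.51, Paleocene 66, Eocene 56, Miocene 23.03, Holocene 0.0117.
Ordered oldest to youngest: Furongian, Lopingian, Paleocene, Eocene, Miocene, Holocene.
Span = 497 − 0 = 497 Myr.

Furongian, Lopingian, Paleocene, Eocene, Miocene, Holocene; total span 497 Myr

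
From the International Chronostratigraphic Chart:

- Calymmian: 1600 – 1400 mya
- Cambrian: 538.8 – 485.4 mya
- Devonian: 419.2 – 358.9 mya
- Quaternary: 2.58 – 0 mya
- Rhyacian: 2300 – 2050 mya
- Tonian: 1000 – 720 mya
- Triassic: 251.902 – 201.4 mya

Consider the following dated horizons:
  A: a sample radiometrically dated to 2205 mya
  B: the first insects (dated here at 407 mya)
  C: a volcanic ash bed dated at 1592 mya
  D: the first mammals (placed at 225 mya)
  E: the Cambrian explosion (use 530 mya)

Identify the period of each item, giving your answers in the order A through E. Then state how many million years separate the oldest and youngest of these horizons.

A — Rhyacian; B — Devonian; C — Calymmian; D — Triassic; E — Cambrian; span 1980 million years

A: 2205 Ma lies in 2300–2050 Ma, so Rhyacian.
B: 407 Ma lies in 419.2–358.9 Ma, so Devonian.
C: 1592 Ma lies in 1600–1400 Ma, so Calymmian.
D: 225 Ma lies in 251.902–201.4 Ma, so Triassic.
E: 530 Ma lies in 538.8–485.4 Ma, so Cambrian.
Oldest = 2205 Ma, youngest = 225 Ma → span 1980 Myr.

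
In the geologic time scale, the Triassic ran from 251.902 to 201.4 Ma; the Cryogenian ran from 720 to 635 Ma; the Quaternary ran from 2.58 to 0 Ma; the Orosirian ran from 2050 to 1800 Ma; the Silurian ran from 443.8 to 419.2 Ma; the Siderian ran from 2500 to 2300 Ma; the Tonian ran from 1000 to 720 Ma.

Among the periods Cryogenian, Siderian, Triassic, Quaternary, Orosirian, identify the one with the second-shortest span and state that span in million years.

Triassic, 50.502 million years

Start − end for each: Cryogenian 720 − 635 = 85; Siderian 2500 − 2300 = 200; Triassic 251.902 − 201.4 = 50.502; Quaternary 2.58 − 0 = 2.58; Orosirian 2050 − 1800 = 250.
Ranking these from shortest: Quaternary < Triassic < Cryogenian < Siderian < Orosirian.
Position 2 in that ranking is Triassic, which lasted 50.502 Myr.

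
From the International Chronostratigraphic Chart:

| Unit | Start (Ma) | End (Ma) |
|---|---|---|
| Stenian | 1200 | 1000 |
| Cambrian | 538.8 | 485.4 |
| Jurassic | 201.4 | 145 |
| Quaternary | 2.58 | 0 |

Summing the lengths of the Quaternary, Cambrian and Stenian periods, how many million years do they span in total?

255.98 million years

Duration is start − end for each: (2.58 − 0) + (538.8 − 485.4) + (1200 − 1000).
That is 2.58 + 53.4 + 200, which totals 255.98 million years.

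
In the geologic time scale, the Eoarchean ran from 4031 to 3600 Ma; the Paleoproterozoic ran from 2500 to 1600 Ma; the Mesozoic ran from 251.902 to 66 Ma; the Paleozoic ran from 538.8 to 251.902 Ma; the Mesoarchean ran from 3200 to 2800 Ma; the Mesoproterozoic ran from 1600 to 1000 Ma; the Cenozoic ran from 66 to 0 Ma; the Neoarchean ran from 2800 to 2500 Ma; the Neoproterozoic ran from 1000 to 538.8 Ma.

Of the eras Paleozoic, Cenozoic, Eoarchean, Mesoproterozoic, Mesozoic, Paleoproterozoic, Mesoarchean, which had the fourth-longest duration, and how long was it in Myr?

Durations: Paleozoic 286.898; Cenozoic 66; Eoarchean 431; Mesoproterozoic 600; Mesozoic 185.902; Paleoproterozoic 900; Mesoarchean 400 Myr.
Sorted longest-first: Paleoproterozoic (900), Mesoproterozoic (600), Eoarchean (431), Mesoarchean (400), Paleozoic (286.898), Mesozoic (185.902), Cenozoic (66).
The fourth longest is Mesoarchean at 400 Myr.

Mesoarchean, 400 million years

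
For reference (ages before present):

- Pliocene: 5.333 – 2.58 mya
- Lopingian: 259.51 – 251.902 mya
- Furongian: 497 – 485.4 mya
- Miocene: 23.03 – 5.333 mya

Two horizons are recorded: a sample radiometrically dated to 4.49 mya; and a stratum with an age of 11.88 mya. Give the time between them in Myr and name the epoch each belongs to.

Elapsed time: 11.88 − 4.49 = 7.39 Myr.
4.49 Ma lies within 5.333–2.58 Ma: Pliocene.
11.88 Ma lies within 23.03–5.333 Ma: Miocene.

7.39 million years apart; the first in the Pliocene, the second in the Miocene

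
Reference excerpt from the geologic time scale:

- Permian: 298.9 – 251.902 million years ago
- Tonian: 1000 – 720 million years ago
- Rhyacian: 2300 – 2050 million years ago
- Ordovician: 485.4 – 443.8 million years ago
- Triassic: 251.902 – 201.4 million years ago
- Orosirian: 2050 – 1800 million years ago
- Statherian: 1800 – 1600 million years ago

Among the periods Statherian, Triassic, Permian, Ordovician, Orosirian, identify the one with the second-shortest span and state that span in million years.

Permian, 46.998 million years

Durations: Statherian 200; Triassic 50.502; Permian 46.998; Ordovician 41.6; Orosirian 250 Myr.
Sorted shortest-first: Ordovician (41.6), Permian (46.998), Triassic (50.502), Statherian (200), Orosirian (250).
The second shortest is Permian at 46.998 Myr.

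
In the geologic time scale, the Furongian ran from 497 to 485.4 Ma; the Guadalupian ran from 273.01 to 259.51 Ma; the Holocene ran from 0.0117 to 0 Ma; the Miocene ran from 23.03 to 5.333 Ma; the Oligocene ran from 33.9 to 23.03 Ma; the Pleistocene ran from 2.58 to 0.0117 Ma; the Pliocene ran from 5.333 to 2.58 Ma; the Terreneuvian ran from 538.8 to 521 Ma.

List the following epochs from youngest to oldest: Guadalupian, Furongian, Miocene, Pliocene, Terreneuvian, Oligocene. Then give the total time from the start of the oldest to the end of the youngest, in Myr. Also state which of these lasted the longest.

Pliocene → Miocene → Oligocene → Guadalupian → Furongian → Terreneuvian; total span 536.22 Myr; longest is Terreneuvian

From the excerpt: Guadalupian 273.01–259.51; Furongian 497–485.4; Miocene 23.03–5.333; Pliocene 5.333–2.58; Terreneuvian 538.8–521; Oligocene 33.9–23.03 (Ma).
Larger Ma is earlier, so the oldest is Terreneuvian and the youngest is Pliocene; youngest to oldest: Pliocene, Miocene, Oligocene, Guadalupian, Furongian, Terreneuvian.
Oldest start 538.8 minus youngest end 2.58 gives 536.22 Myr overall.
Individual lengths (start − end): Oligocene 10.87; Furongian 11.6; Terreneuvian 17.8; Guadalupian 13.5; Pliocene 2.753; Miocene 17.697. The largest is Terreneuvian at 17.8 Myr.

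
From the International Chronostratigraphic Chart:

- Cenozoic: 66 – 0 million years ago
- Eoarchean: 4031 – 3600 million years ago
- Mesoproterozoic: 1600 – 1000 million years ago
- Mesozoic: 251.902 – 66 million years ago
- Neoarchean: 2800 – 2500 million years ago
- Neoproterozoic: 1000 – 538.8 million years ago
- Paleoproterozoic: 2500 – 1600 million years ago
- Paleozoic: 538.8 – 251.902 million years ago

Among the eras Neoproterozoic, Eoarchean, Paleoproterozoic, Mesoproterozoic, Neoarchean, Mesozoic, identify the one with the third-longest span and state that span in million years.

Neoproterozoic, 461.2 million years

Durations: Neoproterozoic 461.2; Eoarchean 431; Paleoproterozoic 900; Mesoproterozoic 600; Neoarchean 300; Mesozoic 185.902 Myr.
Sorted longest-first: Paleoproterozoic (900), Mesoproterozoic (600), Neoproterozoic (461.2), Eoarchean (431), Neoarchean (300), Mesozoic (185.902).
The third longest is Neoproterozoic at 461.2 Myr.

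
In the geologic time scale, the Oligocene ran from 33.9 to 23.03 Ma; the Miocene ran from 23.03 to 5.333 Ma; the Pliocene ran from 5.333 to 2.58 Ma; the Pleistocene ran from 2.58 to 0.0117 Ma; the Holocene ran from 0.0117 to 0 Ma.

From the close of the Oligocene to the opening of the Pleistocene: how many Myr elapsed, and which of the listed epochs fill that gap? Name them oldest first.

20.45 million years; Miocene, Pliocene

The Oligocene closes at 23.03 Ma and the Pleistocene opens at 2.58 Ma, so the interval is 23.03 − 2.58 = 20.45 Myr.
An epoch fits inside if it starts at or after 23.03 Ma and ends at or before 2.58 Ma; oldest first that gives Miocene, Pliocene.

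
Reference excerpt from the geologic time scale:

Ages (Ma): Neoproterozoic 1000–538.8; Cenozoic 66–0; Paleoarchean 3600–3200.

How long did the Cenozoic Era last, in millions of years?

66 − 0 = 66 million years.

66 million years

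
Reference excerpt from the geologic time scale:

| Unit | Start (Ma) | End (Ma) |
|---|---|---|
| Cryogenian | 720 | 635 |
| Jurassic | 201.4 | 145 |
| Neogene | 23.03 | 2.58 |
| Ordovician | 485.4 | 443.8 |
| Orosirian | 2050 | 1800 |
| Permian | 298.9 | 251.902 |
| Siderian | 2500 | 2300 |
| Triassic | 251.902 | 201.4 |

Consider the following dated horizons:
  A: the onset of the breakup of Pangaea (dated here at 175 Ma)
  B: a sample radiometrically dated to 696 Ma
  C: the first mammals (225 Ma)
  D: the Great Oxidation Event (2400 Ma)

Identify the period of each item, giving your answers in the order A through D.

Match each age against the start–end ranges in the excerpt: A = 175 Ma → Jurassic (201.4–145); B = 696 Ma → Cryogenian (720–635); C = 225 Ma → Triassic (251.902–201.4); D = 2400 Ma → Siderian (2500–2300).

A — Jurassic; B — Cryogenian; C — Triassic; D — Siderian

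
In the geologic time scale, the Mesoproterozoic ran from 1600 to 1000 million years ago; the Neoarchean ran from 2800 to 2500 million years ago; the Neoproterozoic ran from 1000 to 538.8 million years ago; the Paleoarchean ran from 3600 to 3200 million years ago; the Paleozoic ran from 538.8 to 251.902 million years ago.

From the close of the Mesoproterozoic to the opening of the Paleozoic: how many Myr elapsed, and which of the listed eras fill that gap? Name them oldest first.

461.2 million years; Neoproterozoic

End of Mesoproterozoic = 1000 Ma; start of Paleozoic = 538.8 Ma.
Gap = 1000 − 538.8 = 461.2 Myr.
Eras wholly inside 1000–538.8 Ma: Neoproterozoic (1000–538.8).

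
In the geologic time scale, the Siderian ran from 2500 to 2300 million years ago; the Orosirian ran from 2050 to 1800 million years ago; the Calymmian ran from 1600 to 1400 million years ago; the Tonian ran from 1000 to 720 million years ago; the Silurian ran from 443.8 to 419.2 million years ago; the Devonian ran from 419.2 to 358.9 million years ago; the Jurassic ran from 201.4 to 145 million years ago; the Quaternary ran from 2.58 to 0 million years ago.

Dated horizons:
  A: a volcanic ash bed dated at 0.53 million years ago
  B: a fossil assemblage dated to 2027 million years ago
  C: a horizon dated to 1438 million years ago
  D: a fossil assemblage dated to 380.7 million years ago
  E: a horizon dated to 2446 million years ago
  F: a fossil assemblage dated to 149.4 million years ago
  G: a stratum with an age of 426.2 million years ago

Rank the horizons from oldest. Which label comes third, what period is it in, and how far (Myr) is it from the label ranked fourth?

C, in the Calymmian; 1011.8 million years to G

Larger Ma means older, so oldest first: E 2446 > B 2027 > C 1438 > G 426.2 > D 380.7 > F 149.4 > A 0.53.
Counting 3 along gives C (1438 Ma); the excerpt puts that inside the Calymmian, 1600–1400 Ma.
Next in line is G (426.2 Ma), and 1438 − 426.2 = 1011.8 Myr.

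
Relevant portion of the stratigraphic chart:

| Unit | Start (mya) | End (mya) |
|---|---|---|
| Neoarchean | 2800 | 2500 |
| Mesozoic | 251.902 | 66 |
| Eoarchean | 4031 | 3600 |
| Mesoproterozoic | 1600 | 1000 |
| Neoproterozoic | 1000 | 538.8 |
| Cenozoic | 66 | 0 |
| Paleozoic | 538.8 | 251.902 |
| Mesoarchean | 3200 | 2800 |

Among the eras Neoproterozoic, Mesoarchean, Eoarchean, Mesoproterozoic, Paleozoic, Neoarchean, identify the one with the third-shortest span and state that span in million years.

Mesoarchean, 400 million years

Durations: Neoproterozoic 461.2; Mesoarchean 400; Eoarchean 431; Mesoproterozoic 600; Paleozoic 286.898; Neoarchean 300 Myr.
Sorted shortest-first: Paleozoic (286.898), Neoarchean (300), Mesoarchean (400), Eoarchean (431), Neoproterozoic (461.2), Mesoproterozoic (600).
The third shortest is Mesoarchean at 400 Myr.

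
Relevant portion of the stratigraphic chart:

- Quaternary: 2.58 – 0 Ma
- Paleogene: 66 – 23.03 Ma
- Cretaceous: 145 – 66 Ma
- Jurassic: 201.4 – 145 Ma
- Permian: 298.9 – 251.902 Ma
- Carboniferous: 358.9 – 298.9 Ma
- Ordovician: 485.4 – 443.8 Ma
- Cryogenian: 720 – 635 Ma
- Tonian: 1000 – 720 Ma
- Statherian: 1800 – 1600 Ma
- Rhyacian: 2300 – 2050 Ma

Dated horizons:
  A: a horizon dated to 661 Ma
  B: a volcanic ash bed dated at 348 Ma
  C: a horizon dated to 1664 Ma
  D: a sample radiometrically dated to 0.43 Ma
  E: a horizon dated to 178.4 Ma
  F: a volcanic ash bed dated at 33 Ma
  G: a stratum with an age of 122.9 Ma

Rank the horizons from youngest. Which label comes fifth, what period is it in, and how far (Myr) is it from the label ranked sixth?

Sorted youngest-first by Ma: D (0.43), F (33), G (122.9), E (178.4), B (348), A (661), C (1664).
The fifth youngest is B at 348 Ma, which lies in 358.9–298.9 Ma: the Carboniferous.
The sixth youngest is A at 661 Ma; separation = |348 − 661| = 313 Myr.

B, in the Carboniferous; 313 million years to A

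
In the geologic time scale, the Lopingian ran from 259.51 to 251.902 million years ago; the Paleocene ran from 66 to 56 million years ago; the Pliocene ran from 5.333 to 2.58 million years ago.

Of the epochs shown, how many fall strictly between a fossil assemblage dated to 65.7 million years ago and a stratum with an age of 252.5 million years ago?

0

The older date is 252.5 Ma and the younger is 65.7 Ma.
No epoch both begins after 252.5 Ma and ends before 65.7 Ma, so the count is 0.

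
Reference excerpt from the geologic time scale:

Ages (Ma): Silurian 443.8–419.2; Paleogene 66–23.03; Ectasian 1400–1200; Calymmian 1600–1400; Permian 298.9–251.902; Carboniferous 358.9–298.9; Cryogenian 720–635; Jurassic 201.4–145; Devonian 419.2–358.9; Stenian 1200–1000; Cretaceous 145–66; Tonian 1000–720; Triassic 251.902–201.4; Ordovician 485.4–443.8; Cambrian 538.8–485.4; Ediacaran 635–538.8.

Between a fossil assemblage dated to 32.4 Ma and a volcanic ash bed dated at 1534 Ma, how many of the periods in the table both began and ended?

The older date is 1534 Ma and the younger is 32.4 Ma.
Periods with start < 1534 and end > 32.4 Ma: Ectasian (1400–1200), Stenian (1200–1000), Tonian (1000–720), Cryogenian (720–635), Ediacaran (635–538.8), Cambrian (538.8–485.4), Ordovician (485.4–443.8), Silurian (443.8–419.2), Devonian (419.2–358.9), Carboniferous (358.9–298.9), Permian (298.9–251.902), Triassic (251.902–201.4), Jurassic (201.4–145), Cretaceous (145–66).
That is 14 complete periods.

14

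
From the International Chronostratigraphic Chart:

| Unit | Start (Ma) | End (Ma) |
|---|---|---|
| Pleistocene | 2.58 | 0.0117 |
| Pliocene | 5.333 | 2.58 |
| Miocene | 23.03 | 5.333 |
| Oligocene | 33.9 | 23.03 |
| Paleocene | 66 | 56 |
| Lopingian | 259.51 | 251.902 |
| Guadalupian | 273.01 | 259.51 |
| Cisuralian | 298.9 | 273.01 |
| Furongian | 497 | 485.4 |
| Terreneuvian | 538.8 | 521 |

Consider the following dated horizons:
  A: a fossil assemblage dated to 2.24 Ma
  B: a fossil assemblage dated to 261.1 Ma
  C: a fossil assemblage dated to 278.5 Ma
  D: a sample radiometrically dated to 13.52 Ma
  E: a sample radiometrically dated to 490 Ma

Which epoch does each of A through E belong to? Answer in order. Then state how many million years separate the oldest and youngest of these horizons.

Match each age against the start–end ranges in the excerpt: A = 2.24 Ma → Pleistocene (2.58–0.0117); B = 261.1 Ma → Guadalupian (273.01–259.51); C = 278.5 Ma → Cisuralian (298.9–273.01); D = 13.52 Ma → Miocene (23.03–5.333); E = 490 Ma → Furongian (497–485.4).
The largest age is 490 Ma and the smallest is 2.24 Ma; their difference is 487.76 Myr.

A — Pleistocene; B — Guadalupian; C — Cisuralian; D — Miocene; E — Furongian; span 487.76 million years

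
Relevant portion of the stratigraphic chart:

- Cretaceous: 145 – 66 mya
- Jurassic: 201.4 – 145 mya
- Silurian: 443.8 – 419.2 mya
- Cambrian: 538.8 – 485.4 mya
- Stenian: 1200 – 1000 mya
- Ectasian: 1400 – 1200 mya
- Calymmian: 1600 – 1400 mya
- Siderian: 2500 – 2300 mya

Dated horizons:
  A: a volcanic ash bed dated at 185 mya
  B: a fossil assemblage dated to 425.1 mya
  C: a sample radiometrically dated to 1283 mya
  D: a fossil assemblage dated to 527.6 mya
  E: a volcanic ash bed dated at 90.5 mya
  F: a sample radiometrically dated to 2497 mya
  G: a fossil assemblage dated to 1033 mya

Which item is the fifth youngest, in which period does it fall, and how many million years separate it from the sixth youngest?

G, in the Stenian; 250 million years to C

Sorted youngest-first by Ma: E (90.5), A (185), B (425.1), D (527.6), G (1033), C (1283), F (2497).
The fifth youngest is G at 1033 Ma, which lies in 1200–1000 Ma: the Stenian.
The sixth youngest is C at 1283 Ma; separation = |1033 − 1283| = 250 Myr.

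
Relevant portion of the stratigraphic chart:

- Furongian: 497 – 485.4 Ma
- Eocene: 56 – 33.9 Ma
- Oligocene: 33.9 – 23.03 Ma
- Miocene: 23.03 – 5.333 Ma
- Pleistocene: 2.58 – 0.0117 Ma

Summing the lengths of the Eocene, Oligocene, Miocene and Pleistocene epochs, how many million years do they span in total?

Each duration: Eocene = 22.1; Oligocene = 10.87; Miocene = 17.697; Pleistocene = 2.5683.
Sum: 22.1 + 10.87 + 17.697 + 2.5683 = 53.2353 Myr.

53.2353 million years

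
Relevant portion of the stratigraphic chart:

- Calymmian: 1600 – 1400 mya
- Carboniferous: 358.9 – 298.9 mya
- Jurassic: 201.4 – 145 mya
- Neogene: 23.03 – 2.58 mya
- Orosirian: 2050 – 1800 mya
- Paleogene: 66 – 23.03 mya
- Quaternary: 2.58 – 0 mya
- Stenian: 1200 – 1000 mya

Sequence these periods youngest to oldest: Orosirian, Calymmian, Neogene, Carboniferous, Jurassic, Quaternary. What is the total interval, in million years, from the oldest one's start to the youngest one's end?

Quaternary, Neogene, Jurassic, Carboniferous, Calymmian, Orosirian; total span 2050 Myr

From the excerpt: Orosirian 2050–1800; Calymmian 1600–1400; Neogene 23.03–2.58; Carboniferous 358.9–298.9; Jurassic 201.4–145; Quaternary 2.58–0 (Ma).
Larger Ma is earlier, so the oldest is Orosirian and the youngest is Quaternary; youngest to oldest: Quaternary, Neogene, Jurassic, Carboniferous, Calymmian, Orosirian.
Oldest start 2050 minus youngest end 0 gives 2050 Myr overall.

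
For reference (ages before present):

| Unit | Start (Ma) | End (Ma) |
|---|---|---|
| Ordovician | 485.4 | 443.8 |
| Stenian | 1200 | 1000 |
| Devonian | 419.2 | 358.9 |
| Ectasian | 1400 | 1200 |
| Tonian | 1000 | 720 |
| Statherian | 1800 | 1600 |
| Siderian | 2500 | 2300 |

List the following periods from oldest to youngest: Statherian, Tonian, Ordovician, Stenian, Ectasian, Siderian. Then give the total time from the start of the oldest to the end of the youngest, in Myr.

From the excerpt: Statherian 1800–1600; Tonian 1000–720; Ordovician 485.4–443.8; Stenian 1200–1000; Ectasian 1400–1200; Siderian 2500–2300 (Ma).
Larger Ma is earlier, so the oldest is Siderian and the youngest is Ordovician; oldest to youngest: Siderian, Statherian, Ectasian, Stenian, Tonian, Ordovician.
Oldest start 2500 minus youngest end 443.8 gives 2056.2 Myr overall.

Siderian → Statherian → Ectasian → Stenian → Tonian → Ordovician; total span 2056.2 Myr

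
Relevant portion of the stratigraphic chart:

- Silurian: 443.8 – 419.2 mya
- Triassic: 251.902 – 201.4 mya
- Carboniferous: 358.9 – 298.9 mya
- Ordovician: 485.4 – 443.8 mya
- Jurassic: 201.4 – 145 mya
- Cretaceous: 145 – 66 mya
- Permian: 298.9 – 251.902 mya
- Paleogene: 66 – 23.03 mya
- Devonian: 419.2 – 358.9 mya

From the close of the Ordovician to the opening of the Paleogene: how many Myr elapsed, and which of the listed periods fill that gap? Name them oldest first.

The Ordovician closes at 443.8 Ma and the Paleogene opens at 66 Ma, so the interval is 443.8 − 66 = 377.8 Myr.
A period fits inside if it starts at or after 443.8 Ma and ends at or before 66 Ma; oldest first that gives Silurian, Devonian, Carboniferous, Permian, Triassic, Jurassic, Cretaceous.

377.8 million years; Silurian, Devonian, Carboniferous, Permian, Triassic, Jurassic, Cretaceous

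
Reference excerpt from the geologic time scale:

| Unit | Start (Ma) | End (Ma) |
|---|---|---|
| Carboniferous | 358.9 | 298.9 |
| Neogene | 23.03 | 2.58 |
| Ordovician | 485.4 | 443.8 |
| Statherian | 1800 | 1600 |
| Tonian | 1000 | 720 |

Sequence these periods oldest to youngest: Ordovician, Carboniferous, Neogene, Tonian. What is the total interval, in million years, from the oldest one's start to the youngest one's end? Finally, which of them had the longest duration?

Tonian → Ordovician → Carboniferous → Neogene; total span 997.42 Myr; longest is Tonian

Start ages (Ma): Tonian 1000, Ordovician 485.4, Carboniferous 358.9, Neogene 23.03.
Ordered oldest to youngest: Tonian, Ordovician, Carboniferous, Neogene.
Span = 1000 − 2.58 = 997.42 Myr.
Durations: Ordovician 41.6, Neogene 20.45, Carboniferous 60, Tonian 280 → longest is Tonian (280 Myr).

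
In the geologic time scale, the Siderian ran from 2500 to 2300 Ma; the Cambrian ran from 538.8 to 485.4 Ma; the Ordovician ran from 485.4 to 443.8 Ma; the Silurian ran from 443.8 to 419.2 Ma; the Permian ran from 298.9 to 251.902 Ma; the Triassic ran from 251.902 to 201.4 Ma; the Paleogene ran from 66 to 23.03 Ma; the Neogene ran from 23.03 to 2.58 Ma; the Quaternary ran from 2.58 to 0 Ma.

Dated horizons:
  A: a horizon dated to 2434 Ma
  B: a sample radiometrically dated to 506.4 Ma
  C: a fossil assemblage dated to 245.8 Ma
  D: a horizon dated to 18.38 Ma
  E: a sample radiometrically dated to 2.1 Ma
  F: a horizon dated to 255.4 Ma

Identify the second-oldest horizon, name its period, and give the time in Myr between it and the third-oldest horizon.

B, in the Cambrian; 251 million years to F

Larger Ma means older, so oldest first: A 2434 > B 506.4 > F 255.4 > C 245.8 > D 18.38 > E 2.1.
Counting 2 along gives B (506.4 Ma); the excerpt puts that inside the Cambrian, 538.8–485.4 Ma.
Next in line is F (255.4 Ma), and 506.4 − 255.4 = 251 Myr.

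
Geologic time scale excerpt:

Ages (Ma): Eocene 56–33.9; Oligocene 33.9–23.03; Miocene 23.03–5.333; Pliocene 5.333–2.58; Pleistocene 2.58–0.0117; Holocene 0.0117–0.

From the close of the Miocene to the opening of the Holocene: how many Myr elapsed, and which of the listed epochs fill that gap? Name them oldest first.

The Miocene closes at 5.333 Ma and the Holocene opens at 0.0117 Ma, so the interval is 5.333 − 0.0117 = 5.3213 Myr.
An epoch fits inside if it starts at or after 5.333 Ma and ends at or before 0.0117 Ma; oldest first that gives Pliocene, Pleistocene.

5.3213 million years; Pliocene, Pleistocene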